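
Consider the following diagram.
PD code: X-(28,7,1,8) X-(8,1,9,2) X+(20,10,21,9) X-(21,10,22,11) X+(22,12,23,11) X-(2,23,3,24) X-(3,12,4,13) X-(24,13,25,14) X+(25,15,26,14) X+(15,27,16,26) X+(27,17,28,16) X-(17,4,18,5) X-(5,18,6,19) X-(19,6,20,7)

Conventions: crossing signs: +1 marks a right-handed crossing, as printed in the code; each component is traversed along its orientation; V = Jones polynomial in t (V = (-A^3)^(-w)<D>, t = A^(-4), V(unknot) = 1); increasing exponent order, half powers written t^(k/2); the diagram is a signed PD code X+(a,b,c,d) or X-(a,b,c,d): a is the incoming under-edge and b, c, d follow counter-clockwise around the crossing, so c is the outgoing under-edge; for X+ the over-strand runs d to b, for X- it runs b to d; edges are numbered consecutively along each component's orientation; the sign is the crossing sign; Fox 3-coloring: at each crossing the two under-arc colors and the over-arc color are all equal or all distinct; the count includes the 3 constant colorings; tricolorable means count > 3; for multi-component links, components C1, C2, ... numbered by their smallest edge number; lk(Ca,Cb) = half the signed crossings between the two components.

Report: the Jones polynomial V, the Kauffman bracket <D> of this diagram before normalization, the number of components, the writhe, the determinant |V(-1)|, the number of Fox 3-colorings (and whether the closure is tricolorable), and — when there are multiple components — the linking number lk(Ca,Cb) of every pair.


V(t) = -t^-8 + 2t^-7 - 3t^-6 + 4t^-5 - 5t^-4 + 5t^-3 - 3t^-2 + 3t^-1 - 1
bracket: -A^-12 + 3A^-8 - 3A^-4 + 5 - 5A^4 + 4A^8 - 3A^12 + 2A^16 - A^20, w = -4
1 component, writhe -4, over 14 crossings
det 27, colorings 9 of 3^14 — tricolorable
observation: w = -4 (over 14 crossings) is diagram-only; (-A^3)^(4) removes it from V


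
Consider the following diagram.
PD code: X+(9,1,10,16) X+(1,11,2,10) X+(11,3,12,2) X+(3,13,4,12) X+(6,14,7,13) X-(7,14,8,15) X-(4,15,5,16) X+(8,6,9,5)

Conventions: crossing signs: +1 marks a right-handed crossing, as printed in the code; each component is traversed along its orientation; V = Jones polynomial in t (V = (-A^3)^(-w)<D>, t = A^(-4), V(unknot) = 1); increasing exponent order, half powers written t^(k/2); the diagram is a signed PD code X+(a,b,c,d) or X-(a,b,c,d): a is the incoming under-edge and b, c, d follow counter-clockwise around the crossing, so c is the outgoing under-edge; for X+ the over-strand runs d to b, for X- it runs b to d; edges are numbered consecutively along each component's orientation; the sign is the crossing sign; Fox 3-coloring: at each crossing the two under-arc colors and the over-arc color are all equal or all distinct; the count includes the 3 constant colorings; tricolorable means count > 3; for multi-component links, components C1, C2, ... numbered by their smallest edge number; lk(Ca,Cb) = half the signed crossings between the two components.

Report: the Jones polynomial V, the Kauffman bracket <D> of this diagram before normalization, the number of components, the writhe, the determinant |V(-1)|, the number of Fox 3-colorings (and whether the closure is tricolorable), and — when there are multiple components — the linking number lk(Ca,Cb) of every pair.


V(t) = t + t^3 - t^4
bracket: -A^-4 + 1 + A^8, w = +4
1 component, writhe +4, over 8 crossings
det 3, colorings 9 of 3^8 — tricolorable
observation: V spans 3 powers of t: at least 3 crossings in any diagram


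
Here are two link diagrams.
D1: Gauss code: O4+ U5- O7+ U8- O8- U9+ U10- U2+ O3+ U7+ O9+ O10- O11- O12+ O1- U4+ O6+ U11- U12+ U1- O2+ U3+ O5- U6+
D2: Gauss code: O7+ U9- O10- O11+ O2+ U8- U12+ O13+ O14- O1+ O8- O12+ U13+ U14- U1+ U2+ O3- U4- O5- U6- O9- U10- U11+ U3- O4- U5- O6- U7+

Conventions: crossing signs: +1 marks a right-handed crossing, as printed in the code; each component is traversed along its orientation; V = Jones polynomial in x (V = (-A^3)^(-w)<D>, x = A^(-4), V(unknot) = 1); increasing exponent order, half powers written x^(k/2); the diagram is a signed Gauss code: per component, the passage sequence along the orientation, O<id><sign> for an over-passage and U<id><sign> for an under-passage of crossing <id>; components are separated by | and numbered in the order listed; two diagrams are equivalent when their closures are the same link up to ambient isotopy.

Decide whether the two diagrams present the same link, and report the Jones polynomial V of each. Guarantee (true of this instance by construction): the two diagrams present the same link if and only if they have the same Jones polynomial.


equivalent: no
D1 (bracket -A^-18 + 2A^-14 - 3A^-10 + 4A^-6 - 3A^-2 + 3A^2 - 2A^6 + A^10; 12 crossings at w = +2): V = x^-1 - 2 + 3x - 3x^2 + 4x^3 - 3x^4 + 2x^5 - x^6
V(D2) = -x^-7 + x^-6 - x^-5 + x^-4 + x^-2  [14 crossings, <D> = A^2 + A^10 - A^14 + A^18 - A^22, w = -2]
observation: V(x) takes 2 values over 2 diagrams, fixing the grouping


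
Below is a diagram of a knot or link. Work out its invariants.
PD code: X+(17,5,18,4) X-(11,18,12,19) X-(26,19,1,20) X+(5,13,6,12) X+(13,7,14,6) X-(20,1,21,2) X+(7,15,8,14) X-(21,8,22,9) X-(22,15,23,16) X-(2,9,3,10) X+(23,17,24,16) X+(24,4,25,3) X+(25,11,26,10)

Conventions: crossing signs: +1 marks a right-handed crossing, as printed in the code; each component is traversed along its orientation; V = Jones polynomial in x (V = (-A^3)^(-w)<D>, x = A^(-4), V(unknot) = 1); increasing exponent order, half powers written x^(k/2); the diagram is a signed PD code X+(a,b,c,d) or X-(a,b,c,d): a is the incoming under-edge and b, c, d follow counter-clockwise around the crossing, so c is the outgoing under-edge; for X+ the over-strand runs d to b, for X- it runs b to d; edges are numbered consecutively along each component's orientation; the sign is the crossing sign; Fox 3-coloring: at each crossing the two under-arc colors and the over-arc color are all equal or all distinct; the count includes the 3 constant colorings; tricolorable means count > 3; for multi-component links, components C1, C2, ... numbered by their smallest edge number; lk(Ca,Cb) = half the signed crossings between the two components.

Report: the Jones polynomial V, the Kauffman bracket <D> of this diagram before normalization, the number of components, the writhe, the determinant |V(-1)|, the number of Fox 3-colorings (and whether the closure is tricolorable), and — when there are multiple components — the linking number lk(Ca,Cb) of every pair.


V(x) = x^-1 - 1 + 2x - 2x^2 + 2x^3 - 2x^4 + x^5
bracket: -A^-17 + 2A^-13 - 2A^-9 + 2A^-5 - 2A^-1 + A^3 - A^7, w = +1
1 component, writhe +1, over 13 crossings
det 11, colorings 3 of 3^13 — not tricolorable
observation: the span of V is 6, forcing >= 6 crossings in any diagram


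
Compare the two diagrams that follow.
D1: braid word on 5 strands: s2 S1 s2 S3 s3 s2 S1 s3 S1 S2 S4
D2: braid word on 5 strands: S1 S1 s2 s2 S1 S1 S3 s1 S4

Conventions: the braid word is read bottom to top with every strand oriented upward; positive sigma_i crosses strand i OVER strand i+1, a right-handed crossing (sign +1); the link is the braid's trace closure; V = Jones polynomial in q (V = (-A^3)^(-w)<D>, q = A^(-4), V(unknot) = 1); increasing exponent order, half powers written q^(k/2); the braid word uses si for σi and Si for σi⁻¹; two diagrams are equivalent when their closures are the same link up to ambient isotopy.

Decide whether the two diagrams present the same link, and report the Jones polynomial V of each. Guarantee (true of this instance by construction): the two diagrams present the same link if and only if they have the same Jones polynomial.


equivalent: yes
D1 (bracket A^-9 + 2A^-1 - A^3 + A^7 - A^11; 11 crossings at w = -1): V = q^(-7/2) - q^(-5/2) + q^(-3/2) - 2q^(-1/2) - q^(3/2)
V(D2) = q^(-7/2) - q^(-5/2) + q^(-3/2) - 2q^(-1/2) - q^(3/2)  [9 crossings, <D> = A^-15 + 2A^-7 - A^-3 + A - A^5, w = -3]
observation: one V(q) for all 2 diagrams — one class (guaranteed)


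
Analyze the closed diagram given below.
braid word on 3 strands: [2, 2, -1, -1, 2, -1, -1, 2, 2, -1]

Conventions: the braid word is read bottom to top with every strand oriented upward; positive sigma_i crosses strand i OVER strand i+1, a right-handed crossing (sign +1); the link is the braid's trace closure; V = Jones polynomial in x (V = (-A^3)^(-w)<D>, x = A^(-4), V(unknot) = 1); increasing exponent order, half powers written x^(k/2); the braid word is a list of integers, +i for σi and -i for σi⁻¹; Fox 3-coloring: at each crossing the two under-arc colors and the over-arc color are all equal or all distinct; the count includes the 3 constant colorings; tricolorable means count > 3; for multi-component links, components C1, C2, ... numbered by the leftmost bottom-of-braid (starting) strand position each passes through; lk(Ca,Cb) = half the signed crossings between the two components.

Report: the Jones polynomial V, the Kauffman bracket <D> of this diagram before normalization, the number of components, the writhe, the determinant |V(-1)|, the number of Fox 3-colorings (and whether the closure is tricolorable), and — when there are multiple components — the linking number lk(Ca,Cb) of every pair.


V = -x^-5 + 3x^-4 - 7x^-3 + 10x^-2 - 12x^-1 + 15 - 12x + 10x^2 - 7x^3 + 3x^4 - x^5
<D> = -A^-20 + 3A^-16 - 7A^-12 + 10A^-8 - 12A^-4 + 15 - 12A^4 + 10A^8 - 7A^12 + 3A^16 - A^20 (w = 0)
1 component over 10 crossings, w = 0
27 Fox colorings among 3^10, |V(-1)| = 81: tricolorable
why: palindromic: swapping x for 1/x fixes V


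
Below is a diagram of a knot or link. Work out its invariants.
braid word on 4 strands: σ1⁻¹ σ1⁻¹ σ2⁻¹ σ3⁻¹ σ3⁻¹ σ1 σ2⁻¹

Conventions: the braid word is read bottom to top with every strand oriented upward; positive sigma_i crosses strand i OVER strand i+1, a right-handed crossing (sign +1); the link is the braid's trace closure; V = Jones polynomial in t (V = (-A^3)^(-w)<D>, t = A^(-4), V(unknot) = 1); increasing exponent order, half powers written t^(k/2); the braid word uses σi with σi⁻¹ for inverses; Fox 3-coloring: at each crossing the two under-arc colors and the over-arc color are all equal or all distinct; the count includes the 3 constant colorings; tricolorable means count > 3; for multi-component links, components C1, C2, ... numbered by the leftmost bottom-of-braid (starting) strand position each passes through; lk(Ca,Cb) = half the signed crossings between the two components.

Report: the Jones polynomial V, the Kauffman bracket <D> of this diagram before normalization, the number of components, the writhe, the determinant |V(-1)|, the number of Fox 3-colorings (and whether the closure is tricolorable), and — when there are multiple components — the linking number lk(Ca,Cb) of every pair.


V = t^-7 + 2t^-5 - t^-4 + 2t^-3 - t^-2 + t^-1
<D> = -A^-11 + A^-7 - 2A^-3 + A - 2A^5 - A^13 (w = -5)
3 components over 7 crossings, w = -5
lk(C1,C2): -2
lk(C1,C3) = 0
linking number lk(C2,C3) = -1
3 Fox colorings among 3^7, |V(-1)| = 8: not tricolorable
why: span 6 respects span(V) <= c + mu - 1 = 9 for this 3-component diagram


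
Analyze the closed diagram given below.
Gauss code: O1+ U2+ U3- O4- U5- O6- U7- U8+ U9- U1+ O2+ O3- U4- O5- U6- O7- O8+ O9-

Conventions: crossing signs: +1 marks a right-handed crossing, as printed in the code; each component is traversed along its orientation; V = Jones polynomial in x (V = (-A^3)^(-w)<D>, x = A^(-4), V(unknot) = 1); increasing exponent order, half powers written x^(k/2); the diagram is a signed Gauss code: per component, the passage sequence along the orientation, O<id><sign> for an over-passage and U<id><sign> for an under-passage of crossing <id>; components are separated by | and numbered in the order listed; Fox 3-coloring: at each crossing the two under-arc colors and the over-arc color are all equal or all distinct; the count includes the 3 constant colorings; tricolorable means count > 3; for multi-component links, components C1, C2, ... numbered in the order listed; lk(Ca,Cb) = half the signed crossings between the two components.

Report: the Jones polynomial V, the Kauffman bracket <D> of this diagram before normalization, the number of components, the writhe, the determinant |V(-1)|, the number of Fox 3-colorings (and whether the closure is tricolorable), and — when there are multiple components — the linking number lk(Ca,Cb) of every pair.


V = -x^-4 + x^-3 + x^-1
<D> = -A^-5 - A^3 + A^7 (w = -3)
1 component over 9 crossings, w = -3
9 Fox colorings among 3^9, |V(-1)| = 3: tricolorable
why: the span of V is 3, forcing >= 3 crossings in any diagram


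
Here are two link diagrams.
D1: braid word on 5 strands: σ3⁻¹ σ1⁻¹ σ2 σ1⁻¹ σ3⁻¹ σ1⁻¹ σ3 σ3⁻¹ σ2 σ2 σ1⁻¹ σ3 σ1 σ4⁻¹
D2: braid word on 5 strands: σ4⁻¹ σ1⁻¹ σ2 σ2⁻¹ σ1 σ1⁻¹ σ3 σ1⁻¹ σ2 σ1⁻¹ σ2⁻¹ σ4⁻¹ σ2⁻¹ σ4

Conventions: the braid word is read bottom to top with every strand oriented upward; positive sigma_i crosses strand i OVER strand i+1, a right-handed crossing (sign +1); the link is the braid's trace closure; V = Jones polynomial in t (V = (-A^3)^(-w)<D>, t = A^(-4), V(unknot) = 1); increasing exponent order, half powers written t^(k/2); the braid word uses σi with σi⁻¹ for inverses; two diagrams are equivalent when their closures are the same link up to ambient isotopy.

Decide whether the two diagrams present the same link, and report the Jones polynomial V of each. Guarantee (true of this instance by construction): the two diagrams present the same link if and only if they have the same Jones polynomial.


same link: no
V(D1) = -t^-3 + 2t^-2 - 2t^-1 + 3 - 2t + 2t^2 - t^3  [14 crossings, <D> = -A^-18 + 2A^-14 - 2A^-10 + 3A^-6 - 2A^-2 + 2A^2 - A^6, w = -2]
D2 (bracket A^-8 - A^-4 + 2 - A^4 + A^8 - A^12; 14 crossings at w = -4): V = -t^-6 + t^-5 - t^-4 + 2t^-3 - t^-2 + t^-1
note: comparing 2 Jones polynomials yields 2 groups


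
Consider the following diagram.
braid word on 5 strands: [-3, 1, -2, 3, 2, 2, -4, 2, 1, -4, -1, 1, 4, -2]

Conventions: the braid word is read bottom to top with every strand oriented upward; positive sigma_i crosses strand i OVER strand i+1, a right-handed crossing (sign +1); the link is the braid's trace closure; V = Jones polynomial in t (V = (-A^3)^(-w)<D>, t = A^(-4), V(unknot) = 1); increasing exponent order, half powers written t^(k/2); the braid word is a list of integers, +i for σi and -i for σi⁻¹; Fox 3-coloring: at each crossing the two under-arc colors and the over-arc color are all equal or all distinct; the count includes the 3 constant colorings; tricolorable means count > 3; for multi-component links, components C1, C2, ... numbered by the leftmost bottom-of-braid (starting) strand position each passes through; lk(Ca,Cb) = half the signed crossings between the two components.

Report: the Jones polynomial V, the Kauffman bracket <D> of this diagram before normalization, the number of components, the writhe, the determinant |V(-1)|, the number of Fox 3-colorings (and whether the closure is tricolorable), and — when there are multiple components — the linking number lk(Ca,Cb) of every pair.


V(t) = t - t^2 + 2t^3 - t^4 + t^5 - t^6
bracket: -A^-18 + A^-14 - A^-10 + 2A^-6 - A^-2 + A^2, w = +2
1 component, writhe +2, over 14 crossings
det 7, colorings 3 of 3^14 — not tricolorable
observation: the word shrinks to σ3⁻¹ σ1 σ2⁻¹ σ3 σ2 σ2 σ4⁻¹ σ2 σ1 σ2⁻¹ after cancelling


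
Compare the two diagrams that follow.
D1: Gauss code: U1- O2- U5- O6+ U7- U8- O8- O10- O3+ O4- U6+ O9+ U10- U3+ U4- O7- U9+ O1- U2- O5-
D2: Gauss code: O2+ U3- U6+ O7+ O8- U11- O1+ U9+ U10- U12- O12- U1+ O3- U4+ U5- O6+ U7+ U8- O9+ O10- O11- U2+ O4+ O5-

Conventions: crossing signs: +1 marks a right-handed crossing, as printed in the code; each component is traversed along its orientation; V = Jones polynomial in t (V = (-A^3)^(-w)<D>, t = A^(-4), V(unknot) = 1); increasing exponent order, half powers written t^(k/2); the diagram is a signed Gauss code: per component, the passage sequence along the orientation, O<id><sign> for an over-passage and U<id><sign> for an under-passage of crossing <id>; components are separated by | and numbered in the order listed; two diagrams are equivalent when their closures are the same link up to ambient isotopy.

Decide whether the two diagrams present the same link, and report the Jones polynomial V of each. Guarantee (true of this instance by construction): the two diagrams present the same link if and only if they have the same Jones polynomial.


equivalent: no
V(D1) = -t^-6 + 2t^-5 - 2t^-4 + 3t^-3 - 3t^-2 + 2t^-1 - 1 + t  (w -4, c 10, <D> = A^-16 - A^-12 + 2A^-8 - 3A^-4 + 3 - 2A^4 + 2A^8 - A^12)
D2 (bracket 1; 12 crossings at w = 0): V = 1
why: comparing 2 Jones polynomials yields 2 groups


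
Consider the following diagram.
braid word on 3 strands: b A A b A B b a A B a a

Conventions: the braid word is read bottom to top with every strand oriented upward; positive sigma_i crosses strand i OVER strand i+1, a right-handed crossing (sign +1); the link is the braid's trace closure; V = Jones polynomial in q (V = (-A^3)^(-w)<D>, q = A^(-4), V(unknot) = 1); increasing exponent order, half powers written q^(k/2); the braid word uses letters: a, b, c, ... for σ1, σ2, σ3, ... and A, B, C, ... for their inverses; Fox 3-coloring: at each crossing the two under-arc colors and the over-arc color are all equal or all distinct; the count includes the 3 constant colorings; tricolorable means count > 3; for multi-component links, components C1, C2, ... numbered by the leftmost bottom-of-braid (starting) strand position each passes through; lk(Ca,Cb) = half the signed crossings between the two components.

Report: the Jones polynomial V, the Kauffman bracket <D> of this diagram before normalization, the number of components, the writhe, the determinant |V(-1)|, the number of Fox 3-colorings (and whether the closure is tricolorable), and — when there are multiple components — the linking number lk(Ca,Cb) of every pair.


V = -q^-3 + q^-2 - q^-1 + 3 - q + q^2 - q^3
<D> = -A^-12 + A^-8 - A^-4 + 3 - A^4 + A^8 - A^12 (w = 0)
1 component over 12 crossings, w = 0
27 Fox colorings among 3^12, |V(-1)| = 9: tricolorable
why: inverse pairs cancel, leaving σ2 σ1⁻¹ σ1⁻¹ σ2 σ1⁻¹ σ2⁻¹ σ1 σ1


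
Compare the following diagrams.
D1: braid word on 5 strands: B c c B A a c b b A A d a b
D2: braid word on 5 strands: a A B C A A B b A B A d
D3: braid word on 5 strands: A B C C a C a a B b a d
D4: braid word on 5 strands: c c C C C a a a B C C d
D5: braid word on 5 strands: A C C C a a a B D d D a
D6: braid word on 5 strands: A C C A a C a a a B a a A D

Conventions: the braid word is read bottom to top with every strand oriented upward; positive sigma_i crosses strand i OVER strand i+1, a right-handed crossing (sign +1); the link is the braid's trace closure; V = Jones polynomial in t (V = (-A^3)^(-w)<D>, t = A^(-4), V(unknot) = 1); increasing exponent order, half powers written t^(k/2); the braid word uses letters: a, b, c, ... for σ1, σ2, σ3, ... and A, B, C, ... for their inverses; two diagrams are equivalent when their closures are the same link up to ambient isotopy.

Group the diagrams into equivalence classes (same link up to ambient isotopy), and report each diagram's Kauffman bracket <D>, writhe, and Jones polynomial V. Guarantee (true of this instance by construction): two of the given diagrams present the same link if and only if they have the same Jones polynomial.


grouping into links: {D1} | {D2} | {D3, D4, D5, D6}
V(D1) = t - t^2 + 2t^3 - t^4 + t^5 - t^6  (w +4, c 14, <D> = -A^-12 + A^-8 - A^-4 + 2 - A^4 + A^8)
V(D2) = -t^-7 + t^-6 - t^-5 + t^-4 + t^-2  [12 crossings, <D> = A^-10 + A^-2 - A^2 + A^6 - A^10, w = -6]
V(D3) = -t^-3 + t^-2 - t^-1 + 3 - t + t^2 - t^3  [12 crossings, <D> = -A^-12 + A^-8 - A^-4 + 3 - A^4 + A^8 - A^12, w = 0]
V(D4) = -t^-3 + t^-2 - t^-1 + 3 - t + t^2 - t^3  (w 0, c 12, <D> = -A^-12 + A^-8 - A^-4 + 3 - A^4 + A^8 - A^12)
D5 (bracket -A^-18 + A^-14 - A^-10 + 3A^-6 - A^-2 + A^2 - A^6; 12 crossings at w = -2): V = -t^-3 + t^-2 - t^-1 + 3 - t + t^2 - t^3
V(D6) = -t^-3 + t^-2 - t^-1 + 3 - t + t^2 - t^3  [14 crossings, <D> = -A^-18 + A^-14 - A^-10 + 3A^-6 - A^-2 + A^2 - A^6, w = -2]
why: comparing 6 Jones polynomials yields 3 groups


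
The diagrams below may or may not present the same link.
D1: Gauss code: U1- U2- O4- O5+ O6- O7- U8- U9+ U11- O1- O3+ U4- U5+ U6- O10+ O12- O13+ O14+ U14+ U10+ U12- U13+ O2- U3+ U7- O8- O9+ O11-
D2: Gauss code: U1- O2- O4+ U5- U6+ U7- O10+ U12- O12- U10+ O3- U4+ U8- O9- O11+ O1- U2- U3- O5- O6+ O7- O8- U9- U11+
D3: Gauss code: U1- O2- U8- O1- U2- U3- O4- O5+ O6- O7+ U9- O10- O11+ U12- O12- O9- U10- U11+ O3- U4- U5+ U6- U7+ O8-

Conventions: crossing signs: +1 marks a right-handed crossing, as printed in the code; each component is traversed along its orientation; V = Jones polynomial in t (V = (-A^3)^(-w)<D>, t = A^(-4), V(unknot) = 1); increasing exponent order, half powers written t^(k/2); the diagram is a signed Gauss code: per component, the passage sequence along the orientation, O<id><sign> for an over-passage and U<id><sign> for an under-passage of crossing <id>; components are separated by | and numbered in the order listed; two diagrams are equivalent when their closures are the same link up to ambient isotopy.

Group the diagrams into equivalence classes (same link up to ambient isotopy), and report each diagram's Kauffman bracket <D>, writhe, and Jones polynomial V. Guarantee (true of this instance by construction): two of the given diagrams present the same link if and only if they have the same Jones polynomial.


equivalence classes: {D1, D2} | {D3}
D1 (bracket A^-2 - A^2 + 2A^6 - A^10 + A^14 - A^18; 14 crossings at w = -2): V = -t^-6 + t^-5 - t^-4 + 2t^-3 - t^-2 + t^-1
V(D2) = -t^-6 + t^-5 - t^-4 + 2t^-3 - t^-2 + t^-1  (w -4, c 12, <D> = A^-8 - A^-4 + 2 - A^4 + A^8 - A^12)
V(D3) = -t^-4 + t^-3 + t^-1  (w -6, c 12, <D> = A^-14 + A^-6 - A^-2)
observation: comparing 3 Jones polynomials yields 2 groups


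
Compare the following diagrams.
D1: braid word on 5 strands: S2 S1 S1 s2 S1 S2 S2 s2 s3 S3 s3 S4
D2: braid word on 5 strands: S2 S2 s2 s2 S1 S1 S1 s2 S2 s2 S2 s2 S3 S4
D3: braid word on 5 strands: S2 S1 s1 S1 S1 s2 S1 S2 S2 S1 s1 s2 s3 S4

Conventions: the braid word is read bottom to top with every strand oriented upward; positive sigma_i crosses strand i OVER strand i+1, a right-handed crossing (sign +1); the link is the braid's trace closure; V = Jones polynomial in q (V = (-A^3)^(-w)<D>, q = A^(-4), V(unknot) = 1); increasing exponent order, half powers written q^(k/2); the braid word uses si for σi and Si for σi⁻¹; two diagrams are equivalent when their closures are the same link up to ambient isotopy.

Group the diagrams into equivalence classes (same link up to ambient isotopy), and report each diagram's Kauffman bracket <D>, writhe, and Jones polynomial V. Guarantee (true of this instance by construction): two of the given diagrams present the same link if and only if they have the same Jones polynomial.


classes: {D1, D3} | {D2}
V(D1) = -q^-6 + q^-5 - q^-4 + 2q^-3 - q^-2 + q^-1  [12 crossings, <D> = A^-8 - A^-4 + 2 - A^4 + A^8 - A^12, w = -4]
V(D2) = -q^-4 + q^-3 + q^-1  (w -4, c 14, <D> = A^-8 + 1 - A^4)
D3 (bracket A^-8 - A^-4 + 2 - A^4 + A^8 - A^12; 14 crossings at w = -4): V = -q^-6 + q^-5 - q^-4 + 2q^-3 - q^-2 + q^-1
note: V(q) takes 2 values over 3 diagrams, fixing the grouping


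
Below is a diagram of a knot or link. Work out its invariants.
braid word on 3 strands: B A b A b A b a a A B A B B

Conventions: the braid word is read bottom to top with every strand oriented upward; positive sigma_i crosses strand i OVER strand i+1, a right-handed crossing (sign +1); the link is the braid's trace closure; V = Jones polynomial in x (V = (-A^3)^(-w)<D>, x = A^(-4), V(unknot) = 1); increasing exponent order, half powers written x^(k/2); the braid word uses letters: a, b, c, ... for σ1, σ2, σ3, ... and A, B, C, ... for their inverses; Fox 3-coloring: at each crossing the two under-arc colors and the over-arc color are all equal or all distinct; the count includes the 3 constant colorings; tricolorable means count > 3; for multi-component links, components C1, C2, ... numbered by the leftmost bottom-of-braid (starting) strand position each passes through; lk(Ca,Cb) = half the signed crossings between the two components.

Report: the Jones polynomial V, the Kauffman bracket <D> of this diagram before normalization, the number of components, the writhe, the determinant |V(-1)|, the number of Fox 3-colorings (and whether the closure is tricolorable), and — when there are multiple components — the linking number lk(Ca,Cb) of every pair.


V = x^-7 - 2x^-6 + 2x^-5 - 3x^-4 + 3x^-3 - 2x^-2 + 2x^-1
<D> = 2A^-8 - 2A^-4 + 3 - 3A^4 + 2A^8 - 2A^12 + A^16 (w = -4)
1 component over 14 crossings, w = -4
9 Fox colorings among 3^14, |V(-1)| = 15: tricolorable
why: V spans 6 powers of x: at least 6 crossings in any diagram


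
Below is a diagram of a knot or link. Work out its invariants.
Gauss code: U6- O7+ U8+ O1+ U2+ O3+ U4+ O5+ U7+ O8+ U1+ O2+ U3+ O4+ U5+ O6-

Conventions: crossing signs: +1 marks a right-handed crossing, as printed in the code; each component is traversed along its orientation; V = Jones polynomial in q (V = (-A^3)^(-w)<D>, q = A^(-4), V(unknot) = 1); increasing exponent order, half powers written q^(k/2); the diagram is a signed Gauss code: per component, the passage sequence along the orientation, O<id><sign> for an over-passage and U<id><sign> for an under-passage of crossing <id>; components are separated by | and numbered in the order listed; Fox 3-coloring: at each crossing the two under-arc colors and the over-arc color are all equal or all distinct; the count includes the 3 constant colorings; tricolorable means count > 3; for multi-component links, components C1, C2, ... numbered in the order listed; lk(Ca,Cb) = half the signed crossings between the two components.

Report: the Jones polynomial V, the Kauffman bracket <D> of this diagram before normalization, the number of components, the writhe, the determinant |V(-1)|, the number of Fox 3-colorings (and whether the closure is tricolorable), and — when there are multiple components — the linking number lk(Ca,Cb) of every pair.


V(q) = q^3 + q^5 - q^6 + q^7 - q^8 + q^9 - q^10
bracket: -A^-22 + A^-18 - A^-14 + A^-10 - A^-6 + A^-2 + A^6, w = +6
1 component, writhe +6, over 8 crossings
det 7, colorings 3 of 3^8 — not tricolorable
observation: w = +6 shifts under R1 moves; the (-A^3)^(-6) factor cancels that in V


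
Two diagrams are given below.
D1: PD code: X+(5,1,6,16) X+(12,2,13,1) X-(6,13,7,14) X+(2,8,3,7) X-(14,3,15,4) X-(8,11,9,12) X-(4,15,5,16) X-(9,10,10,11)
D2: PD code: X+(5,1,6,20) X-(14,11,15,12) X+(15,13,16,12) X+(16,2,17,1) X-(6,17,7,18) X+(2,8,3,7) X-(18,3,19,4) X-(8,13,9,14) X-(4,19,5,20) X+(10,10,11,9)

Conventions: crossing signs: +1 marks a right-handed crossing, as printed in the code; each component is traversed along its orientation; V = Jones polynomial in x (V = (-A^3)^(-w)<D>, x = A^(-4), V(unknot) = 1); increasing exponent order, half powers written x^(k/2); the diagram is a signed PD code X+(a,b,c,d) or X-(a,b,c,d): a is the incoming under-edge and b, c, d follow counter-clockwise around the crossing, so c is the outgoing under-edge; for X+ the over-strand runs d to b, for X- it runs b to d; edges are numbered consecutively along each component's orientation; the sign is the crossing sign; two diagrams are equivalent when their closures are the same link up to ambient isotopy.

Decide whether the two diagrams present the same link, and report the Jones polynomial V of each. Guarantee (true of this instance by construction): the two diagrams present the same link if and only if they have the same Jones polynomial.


equivalent: yes
V(D1) = x^-2 - x^-1 + 1 - x + x^2  (w -2, c 8, <D> = A^-14 - A^-10 + A^-6 - A^-2 + A^2)
D2 (bracket A^-8 - A^-4 + 1 - A^4 + A^8; 10 crossings at w = 0): V = x^-2 - x^-1 + 1 - x + x^2
why: all 2 diagrams share one V(x), hence one class


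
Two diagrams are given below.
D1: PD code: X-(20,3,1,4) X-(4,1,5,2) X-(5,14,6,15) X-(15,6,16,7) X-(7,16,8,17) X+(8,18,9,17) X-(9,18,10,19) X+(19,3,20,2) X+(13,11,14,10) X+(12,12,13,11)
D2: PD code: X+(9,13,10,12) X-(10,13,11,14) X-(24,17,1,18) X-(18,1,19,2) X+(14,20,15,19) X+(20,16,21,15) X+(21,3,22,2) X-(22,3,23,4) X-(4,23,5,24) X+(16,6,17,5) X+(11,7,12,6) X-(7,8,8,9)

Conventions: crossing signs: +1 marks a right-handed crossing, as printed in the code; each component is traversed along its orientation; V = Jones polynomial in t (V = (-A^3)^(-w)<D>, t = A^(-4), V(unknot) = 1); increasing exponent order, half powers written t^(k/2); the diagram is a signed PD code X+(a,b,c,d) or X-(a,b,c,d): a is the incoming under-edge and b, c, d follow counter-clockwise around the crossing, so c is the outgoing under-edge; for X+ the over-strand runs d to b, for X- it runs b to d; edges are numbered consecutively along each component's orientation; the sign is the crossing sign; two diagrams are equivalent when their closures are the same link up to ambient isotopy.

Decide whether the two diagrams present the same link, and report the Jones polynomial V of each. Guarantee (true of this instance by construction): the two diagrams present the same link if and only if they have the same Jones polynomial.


same link: no
V(D1) = -t^-4 + t^-3 + t^-1  [10 crossings, <D> = A^-2 + A^6 - A^10, w = -2]
D2 (bracket -A^-12 + 2A^-8 - 2A^-4 + 3 - 2A^4 + 2A^8 - A^12; 12 crossings at w = 0): V = -t^-3 + 2t^-2 - 2t^-1 + 3 - 2t + 2t^2 - t^3
note: 2 values of V(t) split the 2 diagrams


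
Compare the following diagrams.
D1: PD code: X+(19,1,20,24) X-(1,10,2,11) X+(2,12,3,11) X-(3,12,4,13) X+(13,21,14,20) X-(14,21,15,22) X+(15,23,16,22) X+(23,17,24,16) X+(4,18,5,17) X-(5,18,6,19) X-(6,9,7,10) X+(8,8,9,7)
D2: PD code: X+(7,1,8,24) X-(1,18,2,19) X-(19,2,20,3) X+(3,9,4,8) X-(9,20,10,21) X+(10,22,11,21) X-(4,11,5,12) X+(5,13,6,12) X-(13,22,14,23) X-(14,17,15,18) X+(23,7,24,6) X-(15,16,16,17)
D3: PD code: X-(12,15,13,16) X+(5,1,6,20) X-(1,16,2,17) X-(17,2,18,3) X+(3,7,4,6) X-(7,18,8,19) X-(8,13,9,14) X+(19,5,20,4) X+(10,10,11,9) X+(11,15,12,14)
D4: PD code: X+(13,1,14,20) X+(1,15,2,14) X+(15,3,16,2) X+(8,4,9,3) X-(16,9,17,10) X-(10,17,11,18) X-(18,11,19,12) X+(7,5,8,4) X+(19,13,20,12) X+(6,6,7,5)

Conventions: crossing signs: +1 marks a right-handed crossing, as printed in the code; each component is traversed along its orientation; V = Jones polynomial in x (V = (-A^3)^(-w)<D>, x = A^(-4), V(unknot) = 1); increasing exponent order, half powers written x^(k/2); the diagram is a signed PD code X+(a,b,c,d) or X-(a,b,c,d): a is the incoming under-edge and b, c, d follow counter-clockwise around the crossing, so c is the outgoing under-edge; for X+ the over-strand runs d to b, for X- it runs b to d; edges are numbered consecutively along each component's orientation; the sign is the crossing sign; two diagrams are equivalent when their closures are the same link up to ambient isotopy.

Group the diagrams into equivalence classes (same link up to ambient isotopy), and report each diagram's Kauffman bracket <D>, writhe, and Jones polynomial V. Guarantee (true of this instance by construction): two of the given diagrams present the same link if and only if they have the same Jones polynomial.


equivalence classes: {D1} | {D2, D3} | {D4}
D1 (bracket -A^-10 + A^-6 + A^2; 12 crossings at w = +2): V = x + x^3 - x^4
V(D2) = -x^-3 + 2x^-2 - 2x^-1 + 3 - 2x + 2x^2 - x^3  (w -2, c 12, <D> = -A^-18 + 2A^-14 - 2A^-10 + 3A^-6 - 2A^-2 + 2A^2 - A^6)
V(D3) = -x^-3 + 2x^-2 - 2x^-1 + 3 - 2x + 2x^2 - x^3  [10 crossings, <D> = -A^-12 + 2A^-8 - 2A^-4 + 3 - 2A^4 + 2A^8 - A^12, w = 0]
V(D4) = 1  (w +4, c 10, <D> = A^12)
key observation: 3 values of V(x) split the 4 diagrams


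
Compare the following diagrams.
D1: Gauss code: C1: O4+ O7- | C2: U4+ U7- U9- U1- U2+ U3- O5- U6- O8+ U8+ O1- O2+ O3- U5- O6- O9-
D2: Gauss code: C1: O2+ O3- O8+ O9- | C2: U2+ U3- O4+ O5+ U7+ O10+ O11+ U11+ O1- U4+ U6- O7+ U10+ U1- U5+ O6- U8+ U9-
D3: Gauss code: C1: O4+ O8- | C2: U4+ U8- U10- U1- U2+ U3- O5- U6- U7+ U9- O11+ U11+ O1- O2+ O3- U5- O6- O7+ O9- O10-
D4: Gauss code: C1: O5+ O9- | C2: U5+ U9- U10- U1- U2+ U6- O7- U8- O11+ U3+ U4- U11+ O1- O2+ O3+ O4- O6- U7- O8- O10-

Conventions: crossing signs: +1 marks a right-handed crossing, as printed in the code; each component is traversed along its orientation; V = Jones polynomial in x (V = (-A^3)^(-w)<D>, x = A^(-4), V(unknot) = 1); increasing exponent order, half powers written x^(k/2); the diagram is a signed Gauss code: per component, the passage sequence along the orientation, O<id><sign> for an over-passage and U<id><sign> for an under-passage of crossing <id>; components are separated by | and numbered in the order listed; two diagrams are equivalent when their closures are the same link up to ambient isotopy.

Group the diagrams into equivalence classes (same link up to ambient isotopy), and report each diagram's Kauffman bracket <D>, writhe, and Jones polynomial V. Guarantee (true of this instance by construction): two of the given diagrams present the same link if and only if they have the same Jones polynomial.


grouping into links: {D1, D3, D4} | {D2}
V(D1) = x^(-9/2) - x^(-5/2) - x^(-3/2) - x^(-1/2)  (w -3, c 9, <D> = A^-7 + A^-3 + A - A^9)
D2 (bracket A^7 + A^11; 11 crossings at w = +3): V = -x^(-1/2) - x^(1/2)
V(D3) = x^(-9/2) - x^(-5/2) - x^(-3/2) - x^(-1/2)  (w -3, c 11, <D> = A^-7 + A^-3 + A - A^9)
D4 (bracket A^-7 + A^-3 + A - A^9; 11 crossings at w = -3): V = x^(-9/2) - x^(-5/2) - x^(-3/2) - x^(-1/2)
key observation: 2 classes among 4 diagrams; unequal V(x) rules out equality


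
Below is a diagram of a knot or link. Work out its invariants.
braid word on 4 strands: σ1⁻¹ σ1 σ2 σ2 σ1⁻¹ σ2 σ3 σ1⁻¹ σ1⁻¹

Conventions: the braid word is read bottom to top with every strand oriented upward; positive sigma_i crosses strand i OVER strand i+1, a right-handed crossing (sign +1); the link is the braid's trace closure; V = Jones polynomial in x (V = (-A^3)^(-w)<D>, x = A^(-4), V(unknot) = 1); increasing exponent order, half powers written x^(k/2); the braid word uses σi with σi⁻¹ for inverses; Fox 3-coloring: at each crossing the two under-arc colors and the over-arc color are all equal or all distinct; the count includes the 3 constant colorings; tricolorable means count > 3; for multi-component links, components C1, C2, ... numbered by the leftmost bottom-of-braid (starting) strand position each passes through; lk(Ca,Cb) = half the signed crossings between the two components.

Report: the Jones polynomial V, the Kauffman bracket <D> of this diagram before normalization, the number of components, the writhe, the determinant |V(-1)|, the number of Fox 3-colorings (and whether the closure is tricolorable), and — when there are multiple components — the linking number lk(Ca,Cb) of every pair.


V(x) = -x^-3 + 2x^-2 - 2x^-1 + 3 - 2x + 2x^2 - x^3
bracket: A^-9 - 2A^-5 + 2A^-1 - 3A^3 + 2A^7 - 2A^11 + A^15, w = +1
1 component, writhe +1, over 9 crossings
det 13, colorings 3 of 3^9 — not tricolorable
observation: |V(-1)| = 13: so not tricolorable, since 3 does not divide 13


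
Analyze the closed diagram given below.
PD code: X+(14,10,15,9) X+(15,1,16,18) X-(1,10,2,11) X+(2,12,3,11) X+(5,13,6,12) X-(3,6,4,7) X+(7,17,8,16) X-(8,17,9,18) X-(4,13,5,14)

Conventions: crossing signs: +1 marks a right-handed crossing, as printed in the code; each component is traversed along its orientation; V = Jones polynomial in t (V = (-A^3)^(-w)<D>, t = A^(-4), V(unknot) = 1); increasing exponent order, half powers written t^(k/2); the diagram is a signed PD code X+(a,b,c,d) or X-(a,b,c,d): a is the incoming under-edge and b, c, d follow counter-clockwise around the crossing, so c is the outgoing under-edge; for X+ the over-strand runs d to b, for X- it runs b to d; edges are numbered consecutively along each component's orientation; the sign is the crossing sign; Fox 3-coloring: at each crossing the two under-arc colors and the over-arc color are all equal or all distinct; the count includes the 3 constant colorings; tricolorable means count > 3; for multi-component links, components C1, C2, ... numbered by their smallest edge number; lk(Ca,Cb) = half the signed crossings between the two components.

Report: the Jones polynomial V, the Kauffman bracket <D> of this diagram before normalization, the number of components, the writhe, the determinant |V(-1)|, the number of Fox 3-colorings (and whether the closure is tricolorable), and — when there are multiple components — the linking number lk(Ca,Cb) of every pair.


V = 1
<D> = -A^3 (w = +1)
1 component over 9 crossings, w = +1
3 Fox colorings among 3^9, |V(-1)| = 1: not tricolorable
why: |V(-1)| = 1: so not tricolorable, since 3 does not divide 1


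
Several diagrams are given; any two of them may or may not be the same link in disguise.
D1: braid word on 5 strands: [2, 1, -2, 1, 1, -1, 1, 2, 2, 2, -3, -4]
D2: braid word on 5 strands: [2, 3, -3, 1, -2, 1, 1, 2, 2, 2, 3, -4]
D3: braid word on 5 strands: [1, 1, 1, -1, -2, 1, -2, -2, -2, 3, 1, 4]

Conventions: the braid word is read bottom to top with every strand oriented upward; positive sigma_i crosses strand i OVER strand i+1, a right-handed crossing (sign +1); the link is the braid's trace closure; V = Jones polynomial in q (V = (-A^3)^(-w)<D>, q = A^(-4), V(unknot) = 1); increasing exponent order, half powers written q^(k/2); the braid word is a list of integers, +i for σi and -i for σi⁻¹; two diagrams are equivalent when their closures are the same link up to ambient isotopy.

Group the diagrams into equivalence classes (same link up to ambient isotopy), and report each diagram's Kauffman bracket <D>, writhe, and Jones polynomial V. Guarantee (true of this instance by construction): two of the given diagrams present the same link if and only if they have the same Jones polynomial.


equivalence classes: {D1, D2} | {D3}
D1 (bracket -A^-24 + 2A^-20 - 3A^-16 + 3A^-12 - 3A^-8 + 3A^-4 - 1 + A^4; 12 crossings at w = +4): V = q^2 - q^3 + 3q^4 - 3q^5 + 3q^6 - 3q^7 + 2q^8 - q^9
V(D2) = q^2 - q^3 + 3q^4 - 3q^5 + 3q^6 - 3q^7 + 2q^8 - q^9  (w +6, c 12, <D> = -A^-18 + 2A^-14 - 3A^-10 + 3A^-6 - 3A^-2 + 3A^2 - A^6 + A^10)
V(D3) = q^-4 - 2q^-3 + 3q^-2 - 4q^-1 + 5 - 4q + 3q^2 - 2q^3 + q^4  [12 crossings, <D> = A^-10 - 2A^-6 + 3A^-2 - 4A^2 + 5A^6 - 4A^10 + 3A^14 - 2A^18 + A^22, w = +2]
key observation: comparing 3 Jones polynomials yields 2 groups


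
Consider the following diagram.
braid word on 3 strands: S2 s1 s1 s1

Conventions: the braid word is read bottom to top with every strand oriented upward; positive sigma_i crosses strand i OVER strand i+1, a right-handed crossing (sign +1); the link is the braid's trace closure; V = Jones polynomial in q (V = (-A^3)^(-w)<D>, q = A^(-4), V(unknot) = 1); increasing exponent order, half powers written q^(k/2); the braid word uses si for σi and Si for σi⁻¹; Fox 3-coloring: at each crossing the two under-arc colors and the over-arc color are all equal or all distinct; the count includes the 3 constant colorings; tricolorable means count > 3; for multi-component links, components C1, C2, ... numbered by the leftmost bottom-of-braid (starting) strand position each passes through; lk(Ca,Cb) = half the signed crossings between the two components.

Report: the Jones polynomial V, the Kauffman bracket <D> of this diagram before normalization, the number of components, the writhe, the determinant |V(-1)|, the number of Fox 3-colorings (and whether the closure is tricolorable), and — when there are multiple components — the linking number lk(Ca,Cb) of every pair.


V = q + q^3 - q^4
<D> = -A^-10 + A^-6 + A^2 (w = +2)
1 component over 4 crossings, w = +2
9 Fox colorings among 3^4, |V(-1)| = 3: tricolorable
why: the span of V is 3, forcing >= 3 crossings in any diagram


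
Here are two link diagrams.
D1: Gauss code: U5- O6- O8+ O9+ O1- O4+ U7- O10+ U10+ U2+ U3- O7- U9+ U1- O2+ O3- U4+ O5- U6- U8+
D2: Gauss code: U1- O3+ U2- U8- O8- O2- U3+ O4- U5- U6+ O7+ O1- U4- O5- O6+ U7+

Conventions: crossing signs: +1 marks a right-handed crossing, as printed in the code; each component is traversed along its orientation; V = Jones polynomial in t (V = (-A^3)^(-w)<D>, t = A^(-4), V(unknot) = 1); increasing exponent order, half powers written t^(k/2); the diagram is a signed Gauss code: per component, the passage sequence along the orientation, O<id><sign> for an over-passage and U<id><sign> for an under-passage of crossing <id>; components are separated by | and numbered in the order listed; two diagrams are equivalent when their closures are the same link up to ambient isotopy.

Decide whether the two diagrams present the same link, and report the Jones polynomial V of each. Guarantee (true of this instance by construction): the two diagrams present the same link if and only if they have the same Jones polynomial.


equivalent: yes
V(D1) = 1  (w 0, c 10, <D> = 1)
V(D2) = 1  [8 crossings, <D> = A^-6, w = -2]
key observation: from 10 to 8 crossings by R-moves: one link, two diagrams
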